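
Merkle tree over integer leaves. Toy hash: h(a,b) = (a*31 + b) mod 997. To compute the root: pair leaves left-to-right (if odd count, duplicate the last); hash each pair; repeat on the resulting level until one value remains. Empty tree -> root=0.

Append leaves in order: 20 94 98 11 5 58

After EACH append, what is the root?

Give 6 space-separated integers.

After append 20 (leaves=[20]):
  L0: [20]
  root=20
After append 94 (leaves=[20, 94]):
  L0: [20, 94]
  L1: h(20,94)=(20*31+94)%997=714 -> [714]
  root=714
After append 98 (leaves=[20, 94, 98]):
  L0: [20, 94, 98]
  L1: h(20,94)=(20*31+94)%997=714 h(98,98)=(98*31+98)%997=145 -> [714, 145]
  L2: h(714,145)=(714*31+145)%997=345 -> [345]
  root=345
After append 11 (leaves=[20, 94, 98, 11]):
  L0: [20, 94, 98, 11]
  L1: h(20,94)=(20*31+94)%997=714 h(98,11)=(98*31+11)%997=58 -> [714, 58]
  L2: h(714,58)=(714*31+58)%997=258 -> [258]
  root=258
After append 5 (leaves=[20, 94, 98, 11, 5]):
  L0: [20, 94, 98, 11, 5]
  L1: h(20,94)=(20*31+94)%997=714 h(98,11)=(98*31+11)%997=58 h(5,5)=(5*31+5)%997=160 -> [714, 58, 160]
  L2: h(714,58)=(714*31+58)%997=258 h(160,160)=(160*31+160)%997=135 -> [258, 135]
  L3: h(258,135)=(258*31+135)%997=157 -> [157]
  root=157
After append 58 (leaves=[20, 94, 98, 11, 5, 58]):
  L0: [20, 94, 98, 11, 5, 58]
  L1: h(20,94)=(20*31+94)%997=714 h(98,11)=(98*31+11)%997=58 h(5,58)=(5*31+58)%997=213 -> [714, 58, 213]
  L2: h(714,58)=(714*31+58)%997=258 h(213,213)=(213*31+213)%997=834 -> [258, 834]
  L3: h(258,834)=(258*31+834)%997=856 -> [856]
  root=856

Answer: 20 714 345 258 157 856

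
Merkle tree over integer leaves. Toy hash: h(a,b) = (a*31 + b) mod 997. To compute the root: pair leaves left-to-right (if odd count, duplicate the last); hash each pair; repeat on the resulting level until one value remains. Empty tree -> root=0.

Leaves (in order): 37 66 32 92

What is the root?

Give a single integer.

Answer: 801

Derivation:
L0: [37, 66, 32, 92]
L1: h(37,66)=(37*31+66)%997=216 h(32,92)=(32*31+92)%997=87 -> [216, 87]
L2: h(216,87)=(216*31+87)%997=801 -> [801]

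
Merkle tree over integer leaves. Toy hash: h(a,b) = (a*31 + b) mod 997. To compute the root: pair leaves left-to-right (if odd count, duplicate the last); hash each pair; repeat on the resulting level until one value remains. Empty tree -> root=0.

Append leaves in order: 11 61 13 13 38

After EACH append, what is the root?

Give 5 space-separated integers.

After append 11 (leaves=[11]):
  L0: [11]
  root=11
After append 61 (leaves=[11, 61]):
  L0: [11, 61]
  L1: h(11,61)=(11*31+61)%997=402 -> [402]
  root=402
After append 13 (leaves=[11, 61, 13]):
  L0: [11, 61, 13]
  L1: h(11,61)=(11*31+61)%997=402 h(13,13)=(13*31+13)%997=416 -> [402, 416]
  L2: h(402,416)=(402*31+416)%997=914 -> [914]
  root=914
After append 13 (leaves=[11, 61, 13, 13]):
  L0: [11, 61, 13, 13]
  L1: h(11,61)=(11*31+61)%997=402 h(13,13)=(13*31+13)%997=416 -> [402, 416]
  L2: h(402,416)=(402*31+416)%997=914 -> [914]
  root=914
After append 38 (leaves=[11, 61, 13, 13, 38]):
  L0: [11, 61, 13, 13, 38]
  L1: h(11,61)=(11*31+61)%997=402 h(13,13)=(13*31+13)%997=416 h(38,38)=(38*31+38)%997=219 -> [402, 416, 219]
  L2: h(402,416)=(402*31+416)%997=914 h(219,219)=(219*31+219)%997=29 -> [914, 29]
  L3: h(914,29)=(914*31+29)%997=447 -> [447]
  root=447

Answer: 11 402 914 914 447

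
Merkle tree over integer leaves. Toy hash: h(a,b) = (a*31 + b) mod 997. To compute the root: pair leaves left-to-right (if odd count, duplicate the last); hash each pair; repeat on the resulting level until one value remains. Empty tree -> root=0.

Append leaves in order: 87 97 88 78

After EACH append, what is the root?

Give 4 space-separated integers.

After append 87 (leaves=[87]):
  L0: [87]
  root=87
After append 97 (leaves=[87, 97]):
  L0: [87, 97]
  L1: h(87,97)=(87*31+97)%997=800 -> [800]
  root=800
After append 88 (leaves=[87, 97, 88]):
  L0: [87, 97, 88]
  L1: h(87,97)=(87*31+97)%997=800 h(88,88)=(88*31+88)%997=822 -> [800, 822]
  L2: h(800,822)=(800*31+822)%997=697 -> [697]
  root=697
After append 78 (leaves=[87, 97, 88, 78]):
  L0: [87, 97, 88, 78]
  L1: h(87,97)=(87*31+97)%997=800 h(88,78)=(88*31+78)%997=812 -> [800, 812]
  L2: h(800,812)=(800*31+812)%997=687 -> [687]
  root=687

Answer: 87 800 697 687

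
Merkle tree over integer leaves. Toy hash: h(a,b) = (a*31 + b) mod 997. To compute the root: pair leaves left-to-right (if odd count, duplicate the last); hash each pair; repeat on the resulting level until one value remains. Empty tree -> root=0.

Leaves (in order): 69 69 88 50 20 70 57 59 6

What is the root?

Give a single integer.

L0: [69, 69, 88, 50, 20, 70, 57, 59, 6]
L1: h(69,69)=(69*31+69)%997=214 h(88,50)=(88*31+50)%997=784 h(20,70)=(20*31+70)%997=690 h(57,59)=(57*31+59)%997=829 h(6,6)=(6*31+6)%997=192 -> [214, 784, 690, 829, 192]
L2: h(214,784)=(214*31+784)%997=439 h(690,829)=(690*31+829)%997=285 h(192,192)=(192*31+192)%997=162 -> [439, 285, 162]
L3: h(439,285)=(439*31+285)%997=933 h(162,162)=(162*31+162)%997=199 -> [933, 199]
L4: h(933,199)=(933*31+199)%997=209 -> [209]

Answer: 209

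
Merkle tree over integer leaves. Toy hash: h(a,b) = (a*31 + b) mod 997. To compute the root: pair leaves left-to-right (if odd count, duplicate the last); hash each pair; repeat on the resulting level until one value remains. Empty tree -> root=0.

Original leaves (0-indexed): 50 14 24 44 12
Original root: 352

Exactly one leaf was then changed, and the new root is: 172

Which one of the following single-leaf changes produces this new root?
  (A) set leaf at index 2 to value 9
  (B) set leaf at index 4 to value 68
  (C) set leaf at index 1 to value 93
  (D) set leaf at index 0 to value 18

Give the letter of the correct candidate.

Answer: D

Derivation:
Original leaves: [50, 14, 24, 44, 12]
Target new root: 172
Try each candidate change and compute the resulting root:
Candidate A: set leaf[2] = 9 -> leaves = [50, 14, 9, 44, 12]
  L0: [50, 14, 9, 44, 12]
  L1: h(50,14)=(50*31+14)%997=567 h(9,44)=(9*31+44)%997=323 h(12,12)=(12*31+12)%997=384 -> [567, 323, 384]
  L2: h(567,323)=(567*31+323)%997=951 h(384,384)=(384*31+384)%997=324 -> [951, 324]
  L3: h(951,324)=(951*31+324)%997=892 -> [892]
  root = 892 != target 172
Candidate B: set leaf[4] = 68 -> leaves = [50, 14, 24, 44, 68]
  L0: [50, 14, 24, 44, 68]
  L1: h(50,14)=(50*31+14)%997=567 h(24,44)=(24*31+44)%997=788 h(68,68)=(68*31+68)%997=182 -> [567, 788, 182]
  L2: h(567,788)=(567*31+788)%997=419 h(182,182)=(182*31+182)%997=839 -> [419, 839]
  L3: h(419,839)=(419*31+839)%997=867 -> [867]
  root = 867 != target 172
Candidate C: set leaf[1] = 93 -> leaves = [50, 93, 24, 44, 12]
  L0: [50, 93, 24, 44, 12]
  L1: h(50,93)=(50*31+93)%997=646 h(24,44)=(24*31+44)%997=788 h(12,12)=(12*31+12)%997=384 -> [646, 788, 384]
  L2: h(646,788)=(646*31+788)%997=874 h(384,384)=(384*31+384)%997=324 -> [874, 324]
  L3: h(874,324)=(874*31+324)%997=499 -> [499]
  root = 499 != target 172
Candidate D: set leaf[0] = 18 -> leaves = [18, 14, 24, 44, 12]
  L0: [18, 14, 24, 44, 12]
  L1: h(18,14)=(18*31+14)%997=572 h(24,44)=(24*31+44)%997=788 h(12,12)=(12*31+12)%997=384 -> [572, 788, 384]
  L2: h(572,788)=(572*31+788)%997=574 h(384,384)=(384*31+384)%997=324 -> [574, 324]
  L3: h(574,324)=(574*31+324)%997=172 -> [172]
  root = 172 == target 172  ** MATCH **
Candidate D produces the target root.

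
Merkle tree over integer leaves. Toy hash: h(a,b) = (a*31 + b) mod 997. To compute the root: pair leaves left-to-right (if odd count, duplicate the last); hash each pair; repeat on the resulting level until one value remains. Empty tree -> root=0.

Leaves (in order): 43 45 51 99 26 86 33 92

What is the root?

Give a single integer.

L0: [43, 45, 51, 99, 26, 86, 33, 92]
L1: h(43,45)=(43*31+45)%997=381 h(51,99)=(51*31+99)%997=683 h(26,86)=(26*31+86)%997=892 h(33,92)=(33*31+92)%997=118 -> [381, 683, 892, 118]
L2: h(381,683)=(381*31+683)%997=530 h(892,118)=(892*31+118)%997=851 -> [530, 851]
L3: h(530,851)=(530*31+851)%997=332 -> [332]

Answer: 332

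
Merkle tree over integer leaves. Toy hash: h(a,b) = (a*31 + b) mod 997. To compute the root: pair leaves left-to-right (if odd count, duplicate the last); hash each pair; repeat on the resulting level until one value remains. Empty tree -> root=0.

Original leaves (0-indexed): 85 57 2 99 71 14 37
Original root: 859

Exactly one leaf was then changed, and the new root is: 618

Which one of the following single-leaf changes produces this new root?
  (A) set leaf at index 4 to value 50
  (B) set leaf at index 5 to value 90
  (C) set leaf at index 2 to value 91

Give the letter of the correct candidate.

Answer: A

Derivation:
Original leaves: [85, 57, 2, 99, 71, 14, 37]
Target new root: 618
Try each candidate change and compute the resulting root:
Candidate A: set leaf[4] = 50 -> leaves = [85, 57, 2, 99, 50, 14, 37]
  L0: [85, 57, 2, 99, 50, 14, 37]
  L1: h(85,57)=(85*31+57)%997=698 h(2,99)=(2*31+99)%997=161 h(50,14)=(50*31+14)%997=567 h(37,37)=(37*31+37)%997=187 -> [698, 161, 567, 187]
  L2: h(698,161)=(698*31+161)%997=862 h(567,187)=(567*31+187)%997=815 -> [862, 815]
  L3: h(862,815)=(862*31+815)%997=618 -> [618]
  root = 618 == target 618  ** MATCH **
Candidate B: set leaf[5] = 90 -> leaves = [85, 57, 2, 99, 71, 90, 37]
  L0: [85, 57, 2, 99, 71, 90, 37]
  L1: h(85,57)=(85*31+57)%997=698 h(2,99)=(2*31+99)%997=161 h(71,90)=(71*31+90)%997=297 h(37,37)=(37*31+37)%997=187 -> [698, 161, 297, 187]
  L2: h(698,161)=(698*31+161)%997=862 h(297,187)=(297*31+187)%997=421 -> [862, 421]
  L3: h(862,421)=(862*31+421)%997=224 -> [224]
  root = 224 != target 618
Candidate C: set leaf[2] = 91 -> leaves = [85, 57, 91, 99, 71, 14, 37]
  L0: [85, 57, 91, 99, 71, 14, 37]
  L1: h(85,57)=(85*31+57)%997=698 h(91,99)=(91*31+99)%997=926 h(71,14)=(71*31+14)%997=221 h(37,37)=(37*31+37)%997=187 -> [698, 926, 221, 187]
  L2: h(698,926)=(698*31+926)%997=630 h(221,187)=(221*31+187)%997=59 -> [630, 59]
  L3: h(630,59)=(630*31+59)%997=646 -> [646]
  root = 646 != target 618
Candidate A produces the target root.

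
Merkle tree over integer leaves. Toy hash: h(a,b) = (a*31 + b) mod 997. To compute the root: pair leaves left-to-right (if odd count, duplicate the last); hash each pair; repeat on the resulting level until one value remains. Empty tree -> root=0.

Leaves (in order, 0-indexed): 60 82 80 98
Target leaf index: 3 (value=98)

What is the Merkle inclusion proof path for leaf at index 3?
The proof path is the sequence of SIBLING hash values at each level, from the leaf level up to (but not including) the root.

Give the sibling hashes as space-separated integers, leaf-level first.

Answer: 80 945

Derivation:
L0 (leaves): [60, 82, 80, 98], target index=3
L1: h(60,82)=(60*31+82)%997=945 [pair 0] h(80,98)=(80*31+98)%997=584 [pair 1] -> [945, 584]
  Sibling for proof at L0: 80
L2: h(945,584)=(945*31+584)%997=966 [pair 0] -> [966]
  Sibling for proof at L1: 945
Root: 966
Proof path (sibling hashes from leaf to root): [80, 945]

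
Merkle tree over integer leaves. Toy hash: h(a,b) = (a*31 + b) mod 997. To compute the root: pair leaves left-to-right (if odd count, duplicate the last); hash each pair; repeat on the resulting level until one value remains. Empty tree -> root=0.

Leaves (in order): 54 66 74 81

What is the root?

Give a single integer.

Answer: 483

Derivation:
L0: [54, 66, 74, 81]
L1: h(54,66)=(54*31+66)%997=743 h(74,81)=(74*31+81)%997=381 -> [743, 381]
L2: h(743,381)=(743*31+381)%997=483 -> [483]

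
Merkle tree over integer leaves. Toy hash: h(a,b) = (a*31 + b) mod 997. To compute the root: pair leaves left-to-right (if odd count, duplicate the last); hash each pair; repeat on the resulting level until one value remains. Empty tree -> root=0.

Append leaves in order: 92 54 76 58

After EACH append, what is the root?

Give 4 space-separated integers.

Answer: 92 912 794 776

Derivation:
After append 92 (leaves=[92]):
  L0: [92]
  root=92
After append 54 (leaves=[92, 54]):
  L0: [92, 54]
  L1: h(92,54)=(92*31+54)%997=912 -> [912]
  root=912
After append 76 (leaves=[92, 54, 76]):
  L0: [92, 54, 76]
  L1: h(92,54)=(92*31+54)%997=912 h(76,76)=(76*31+76)%997=438 -> [912, 438]
  L2: h(912,438)=(912*31+438)%997=794 -> [794]
  root=794
After append 58 (leaves=[92, 54, 76, 58]):
  L0: [92, 54, 76, 58]
  L1: h(92,54)=(92*31+54)%997=912 h(76,58)=(76*31+58)%997=420 -> [912, 420]
  L2: h(912,420)=(912*31+420)%997=776 -> [776]
  root=776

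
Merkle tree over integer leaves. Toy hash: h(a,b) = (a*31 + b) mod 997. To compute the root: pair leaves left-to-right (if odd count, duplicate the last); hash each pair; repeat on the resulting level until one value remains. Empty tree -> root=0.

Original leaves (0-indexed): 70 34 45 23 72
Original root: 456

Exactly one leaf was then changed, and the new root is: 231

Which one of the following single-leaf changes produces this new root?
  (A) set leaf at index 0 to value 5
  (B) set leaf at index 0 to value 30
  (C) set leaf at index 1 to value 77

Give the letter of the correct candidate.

Original leaves: [70, 34, 45, 23, 72]
Target new root: 231
Try each candidate change and compute the resulting root:
Candidate A: set leaf[0] = 5 -> leaves = [5, 34, 45, 23, 72]
  L0: [5, 34, 45, 23, 72]
  L1: h(5,34)=(5*31+34)%997=189 h(45,23)=(45*31+23)%997=421 h(72,72)=(72*31+72)%997=310 -> [189, 421, 310]
  L2: h(189,421)=(189*31+421)%997=298 h(310,310)=(310*31+310)%997=947 -> [298, 947]
  L3: h(298,947)=(298*31+947)%997=215 -> [215]
  root = 215 != target 231
Candidate B: set leaf[0] = 30 -> leaves = [30, 34, 45, 23, 72]
  L0: [30, 34, 45, 23, 72]
  L1: h(30,34)=(30*31+34)%997=964 h(45,23)=(45*31+23)%997=421 h(72,72)=(72*31+72)%997=310 -> [964, 421, 310]
  L2: h(964,421)=(964*31+421)%997=395 h(310,310)=(310*31+310)%997=947 -> [395, 947]
  L3: h(395,947)=(395*31+947)%997=231 -> [231]
  root = 231 == target 231  ** MATCH **
Candidate C: set leaf[1] = 77 -> leaves = [70, 77, 45, 23, 72]
  L0: [70, 77, 45, 23, 72]
  L1: h(70,77)=(70*31+77)%997=253 h(45,23)=(45*31+23)%997=421 h(72,72)=(72*31+72)%997=310 -> [253, 421, 310]
  L2: h(253,421)=(253*31+421)%997=288 h(310,310)=(310*31+310)%997=947 -> [288, 947]
  L3: h(288,947)=(288*31+947)%997=902 -> [902]
  root = 902 != target 231
Candidate B produces the target root.

Answer: B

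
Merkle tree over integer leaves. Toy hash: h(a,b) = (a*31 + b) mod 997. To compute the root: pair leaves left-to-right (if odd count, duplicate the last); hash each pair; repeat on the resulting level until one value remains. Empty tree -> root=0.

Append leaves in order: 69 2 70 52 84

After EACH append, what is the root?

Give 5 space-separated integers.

Answer: 69 147 815 797 56

Derivation:
After append 69 (leaves=[69]):
  L0: [69]
  root=69
After append 2 (leaves=[69, 2]):
  L0: [69, 2]
  L1: h(69,2)=(69*31+2)%997=147 -> [147]
  root=147
After append 70 (leaves=[69, 2, 70]):
  L0: [69, 2, 70]
  L1: h(69,2)=(69*31+2)%997=147 h(70,70)=(70*31+70)%997=246 -> [147, 246]
  L2: h(147,246)=(147*31+246)%997=815 -> [815]
  root=815
After append 52 (leaves=[69, 2, 70, 52]):
  L0: [69, 2, 70, 52]
  L1: h(69,2)=(69*31+2)%997=147 h(70,52)=(70*31+52)%997=228 -> [147, 228]
  L2: h(147,228)=(147*31+228)%997=797 -> [797]
  root=797
After append 84 (leaves=[69, 2, 70, 52, 84]):
  L0: [69, 2, 70, 52, 84]
  L1: h(69,2)=(69*31+2)%997=147 h(70,52)=(70*31+52)%997=228 h(84,84)=(84*31+84)%997=694 -> [147, 228, 694]
  L2: h(147,228)=(147*31+228)%997=797 h(694,694)=(694*31+694)%997=274 -> [797, 274]
  L3: h(797,274)=(797*31+274)%997=56 -> [56]
  root=56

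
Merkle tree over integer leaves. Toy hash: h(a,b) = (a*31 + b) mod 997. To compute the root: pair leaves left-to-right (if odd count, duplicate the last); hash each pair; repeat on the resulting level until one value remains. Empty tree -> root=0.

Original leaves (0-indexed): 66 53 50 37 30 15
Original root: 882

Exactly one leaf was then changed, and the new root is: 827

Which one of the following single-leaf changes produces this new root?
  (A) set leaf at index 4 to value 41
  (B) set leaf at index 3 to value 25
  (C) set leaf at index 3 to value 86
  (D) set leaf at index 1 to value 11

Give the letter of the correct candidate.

Original leaves: [66, 53, 50, 37, 30, 15]
Target new root: 827
Try each candidate change and compute the resulting root:
Candidate A: set leaf[4] = 41 -> leaves = [66, 53, 50, 37, 41, 15]
  L0: [66, 53, 50, 37, 41, 15]
  L1: h(66,53)=(66*31+53)%997=105 h(50,37)=(50*31+37)%997=590 h(41,15)=(41*31+15)%997=289 -> [105, 590, 289]
  L2: h(105,590)=(105*31+590)%997=854 h(289,289)=(289*31+289)%997=275 -> [854, 275]
  L3: h(854,275)=(854*31+275)%997=827 -> [827]
  root = 827 == target 827  ** MATCH **
Candidate B: set leaf[3] = 25 -> leaves = [66, 53, 50, 25, 30, 15]
  L0: [66, 53, 50, 25, 30, 15]
  L1: h(66,53)=(66*31+53)%997=105 h(50,25)=(50*31+25)%997=578 h(30,15)=(30*31+15)%997=945 -> [105, 578, 945]
  L2: h(105,578)=(105*31+578)%997=842 h(945,945)=(945*31+945)%997=330 -> [842, 330]
  L3: h(842,330)=(842*31+330)%997=510 -> [510]
  root = 510 != target 827
Candidate C: set leaf[3] = 86 -> leaves = [66, 53, 50, 86, 30, 15]
  L0: [66, 53, 50, 86, 30, 15]
  L1: h(66,53)=(66*31+53)%997=105 h(50,86)=(50*31+86)%997=639 h(30,15)=(30*31+15)%997=945 -> [105, 639, 945]
  L2: h(105,639)=(105*31+639)%997=903 h(945,945)=(945*31+945)%997=330 -> [903, 330]
  L3: h(903,330)=(903*31+330)%997=407 -> [407]
  root = 407 != target 827
Candidate D: set leaf[1] = 11 -> leaves = [66, 11, 50, 37, 30, 15]
  L0: [66, 11, 50, 37, 30, 15]
  L1: h(66,11)=(66*31+11)%997=63 h(50,37)=(50*31+37)%997=590 h(30,15)=(30*31+15)%997=945 -> [63, 590, 945]
  L2: h(63,590)=(63*31+590)%997=549 h(945,945)=(945*31+945)%997=330 -> [549, 330]
  L3: h(549,330)=(549*31+330)%997=400 -> [400]
  root = 400 != target 827
Candidate A produces the target root.

Answer: A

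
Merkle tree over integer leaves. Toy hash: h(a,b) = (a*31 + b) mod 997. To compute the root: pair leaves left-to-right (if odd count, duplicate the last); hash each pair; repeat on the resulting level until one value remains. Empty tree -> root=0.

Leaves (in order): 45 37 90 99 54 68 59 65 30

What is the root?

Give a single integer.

L0: [45, 37, 90, 99, 54, 68, 59, 65, 30]
L1: h(45,37)=(45*31+37)%997=435 h(90,99)=(90*31+99)%997=895 h(54,68)=(54*31+68)%997=745 h(59,65)=(59*31+65)%997=897 h(30,30)=(30*31+30)%997=960 -> [435, 895, 745, 897, 960]
L2: h(435,895)=(435*31+895)%997=422 h(745,897)=(745*31+897)%997=64 h(960,960)=(960*31+960)%997=810 -> [422, 64, 810]
L3: h(422,64)=(422*31+64)%997=185 h(810,810)=(810*31+810)%997=995 -> [185, 995]
L4: h(185,995)=(185*31+995)%997=748 -> [748]

Answer: 748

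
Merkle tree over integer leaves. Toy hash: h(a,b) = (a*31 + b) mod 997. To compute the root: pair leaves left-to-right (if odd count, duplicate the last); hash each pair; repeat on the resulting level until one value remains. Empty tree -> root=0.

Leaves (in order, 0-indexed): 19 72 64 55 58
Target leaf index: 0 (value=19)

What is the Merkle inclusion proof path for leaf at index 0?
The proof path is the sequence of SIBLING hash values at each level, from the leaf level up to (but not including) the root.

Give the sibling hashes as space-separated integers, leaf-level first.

L0 (leaves): [19, 72, 64, 55, 58], target index=0
L1: h(19,72)=(19*31+72)%997=661 [pair 0] h(64,55)=(64*31+55)%997=45 [pair 1] h(58,58)=(58*31+58)%997=859 [pair 2] -> [661, 45, 859]
  Sibling for proof at L0: 72
L2: h(661,45)=(661*31+45)%997=596 [pair 0] h(859,859)=(859*31+859)%997=569 [pair 1] -> [596, 569]
  Sibling for proof at L1: 45
L3: h(596,569)=(596*31+569)%997=102 [pair 0] -> [102]
  Sibling for proof at L2: 569
Root: 102
Proof path (sibling hashes from leaf to root): [72, 45, 569]

Answer: 72 45 569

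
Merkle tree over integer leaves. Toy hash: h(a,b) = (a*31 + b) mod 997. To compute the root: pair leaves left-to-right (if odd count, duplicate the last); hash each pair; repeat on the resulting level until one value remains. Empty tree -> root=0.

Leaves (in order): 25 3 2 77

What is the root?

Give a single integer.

L0: [25, 3, 2, 77]
L1: h(25,3)=(25*31+3)%997=778 h(2,77)=(2*31+77)%997=139 -> [778, 139]
L2: h(778,139)=(778*31+139)%997=329 -> [329]

Answer: 329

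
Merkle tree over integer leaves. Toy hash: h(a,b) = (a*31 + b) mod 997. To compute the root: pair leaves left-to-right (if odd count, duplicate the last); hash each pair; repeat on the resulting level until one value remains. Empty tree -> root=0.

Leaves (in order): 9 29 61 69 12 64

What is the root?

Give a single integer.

Answer: 813

Derivation:
L0: [9, 29, 61, 69, 12, 64]
L1: h(9,29)=(9*31+29)%997=308 h(61,69)=(61*31+69)%997=963 h(12,64)=(12*31+64)%997=436 -> [308, 963, 436]
L2: h(308,963)=(308*31+963)%997=541 h(436,436)=(436*31+436)%997=991 -> [541, 991]
L3: h(541,991)=(541*31+991)%997=813 -> [813]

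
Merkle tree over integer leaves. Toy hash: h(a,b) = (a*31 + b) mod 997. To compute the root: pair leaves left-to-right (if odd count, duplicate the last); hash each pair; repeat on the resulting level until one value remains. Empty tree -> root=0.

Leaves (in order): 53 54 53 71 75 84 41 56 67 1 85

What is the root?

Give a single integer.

Answer: 714

Derivation:
L0: [53, 54, 53, 71, 75, 84, 41, 56, 67, 1, 85]
L1: h(53,54)=(53*31+54)%997=700 h(53,71)=(53*31+71)%997=717 h(75,84)=(75*31+84)%997=415 h(41,56)=(41*31+56)%997=330 h(67,1)=(67*31+1)%997=84 h(85,85)=(85*31+85)%997=726 -> [700, 717, 415, 330, 84, 726]
L2: h(700,717)=(700*31+717)%997=483 h(415,330)=(415*31+330)%997=234 h(84,726)=(84*31+726)%997=339 -> [483, 234, 339]
L3: h(483,234)=(483*31+234)%997=252 h(339,339)=(339*31+339)%997=878 -> [252, 878]
L4: h(252,878)=(252*31+878)%997=714 -> [714]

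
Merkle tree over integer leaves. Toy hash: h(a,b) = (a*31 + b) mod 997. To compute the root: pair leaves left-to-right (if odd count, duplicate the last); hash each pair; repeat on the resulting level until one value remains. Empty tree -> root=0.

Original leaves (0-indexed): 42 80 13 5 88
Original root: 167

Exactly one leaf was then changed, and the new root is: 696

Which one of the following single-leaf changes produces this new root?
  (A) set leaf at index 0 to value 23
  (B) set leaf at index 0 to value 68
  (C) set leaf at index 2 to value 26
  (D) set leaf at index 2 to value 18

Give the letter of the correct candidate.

Answer: C

Derivation:
Original leaves: [42, 80, 13, 5, 88]
Target new root: 696
Try each candidate change and compute the resulting root:
Candidate A: set leaf[0] = 23 -> leaves = [23, 80, 13, 5, 88]
  L0: [23, 80, 13, 5, 88]
  L1: h(23,80)=(23*31+80)%997=793 h(13,5)=(13*31+5)%997=408 h(88,88)=(88*31+88)%997=822 -> [793, 408, 822]
  L2: h(793,408)=(793*31+408)%997=66 h(822,822)=(822*31+822)%997=382 -> [66, 382]
  L3: h(66,382)=(66*31+382)%997=434 -> [434]
  root = 434 != target 696
Candidate B: set leaf[0] = 68 -> leaves = [68, 80, 13, 5, 88]
  L0: [68, 80, 13, 5, 88]
  L1: h(68,80)=(68*31+80)%997=194 h(13,5)=(13*31+5)%997=408 h(88,88)=(88*31+88)%997=822 -> [194, 408, 822]
  L2: h(194,408)=(194*31+408)%997=440 h(822,822)=(822*31+822)%997=382 -> [440, 382]
  L3: h(440,382)=(440*31+382)%997=64 -> [64]
  root = 64 != target 696
Candidate C: set leaf[2] = 26 -> leaves = [42, 80, 26, 5, 88]
  L0: [42, 80, 26, 5, 88]
  L1: h(42,80)=(42*31+80)%997=385 h(26,5)=(26*31+5)%997=811 h(88,88)=(88*31+88)%997=822 -> [385, 811, 822]
  L2: h(385,811)=(385*31+811)%997=782 h(822,822)=(822*31+822)%997=382 -> [782, 382]
  L3: h(782,382)=(782*31+382)%997=696 -> [696]
  root = 696 == target 696  ** MATCH **
Candidate D: set leaf[2] = 18 -> leaves = [42, 80, 18, 5, 88]
  L0: [42, 80, 18, 5, 88]
  L1: h(42,80)=(42*31+80)%997=385 h(18,5)=(18*31+5)%997=563 h(88,88)=(88*31+88)%997=822 -> [385, 563, 822]
  L2: h(385,563)=(385*31+563)%997=534 h(822,822)=(822*31+822)%997=382 -> [534, 382]
  L3: h(534,382)=(534*31+382)%997=984 -> [984]
  root = 984 != target 696
Candidate C produces the target root.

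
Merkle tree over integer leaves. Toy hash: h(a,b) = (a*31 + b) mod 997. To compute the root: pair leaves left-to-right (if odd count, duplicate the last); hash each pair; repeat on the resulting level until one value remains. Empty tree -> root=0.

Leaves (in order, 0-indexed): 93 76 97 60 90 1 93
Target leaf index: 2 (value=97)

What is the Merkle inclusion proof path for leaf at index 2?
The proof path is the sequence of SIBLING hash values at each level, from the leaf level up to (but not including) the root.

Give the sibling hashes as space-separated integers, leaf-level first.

Answer: 60 965 764

Derivation:
L0 (leaves): [93, 76, 97, 60, 90, 1, 93], target index=2
L1: h(93,76)=(93*31+76)%997=965 [pair 0] h(97,60)=(97*31+60)%997=76 [pair 1] h(90,1)=(90*31+1)%997=797 [pair 2] h(93,93)=(93*31+93)%997=982 [pair 3] -> [965, 76, 797, 982]
  Sibling for proof at L0: 60
L2: h(965,76)=(965*31+76)%997=81 [pair 0] h(797,982)=(797*31+982)%997=764 [pair 1] -> [81, 764]
  Sibling for proof at L1: 965
L3: h(81,764)=(81*31+764)%997=284 [pair 0] -> [284]
  Sibling for proof at L2: 764
Root: 284
Proof path (sibling hashes from leaf to root): [60, 965, 764]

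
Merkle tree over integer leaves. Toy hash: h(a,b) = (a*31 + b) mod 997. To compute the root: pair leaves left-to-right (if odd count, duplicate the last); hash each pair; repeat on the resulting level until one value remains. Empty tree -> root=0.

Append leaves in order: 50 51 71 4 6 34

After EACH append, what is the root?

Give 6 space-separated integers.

After append 50 (leaves=[50]):
  L0: [50]
  root=50
After append 51 (leaves=[50, 51]):
  L0: [50, 51]
  L1: h(50,51)=(50*31+51)%997=604 -> [604]
  root=604
After append 71 (leaves=[50, 51, 71]):
  L0: [50, 51, 71]
  L1: h(50,51)=(50*31+51)%997=604 h(71,71)=(71*31+71)%997=278 -> [604, 278]
  L2: h(604,278)=(604*31+278)%997=59 -> [59]
  root=59
After append 4 (leaves=[50, 51, 71, 4]):
  L0: [50, 51, 71, 4]
  L1: h(50,51)=(50*31+51)%997=604 h(71,4)=(71*31+4)%997=211 -> [604, 211]
  L2: h(604,211)=(604*31+211)%997=989 -> [989]
  root=989
After append 6 (leaves=[50, 51, 71, 4, 6]):
  L0: [50, 51, 71, 4, 6]
  L1: h(50,51)=(50*31+51)%997=604 h(71,4)=(71*31+4)%997=211 h(6,6)=(6*31+6)%997=192 -> [604, 211, 192]
  L2: h(604,211)=(604*31+211)%997=989 h(192,192)=(192*31+192)%997=162 -> [989, 162]
  L3: h(989,162)=(989*31+162)%997=911 -> [911]
  root=911
After append 34 (leaves=[50, 51, 71, 4, 6, 34]):
  L0: [50, 51, 71, 4, 6, 34]
  L1: h(50,51)=(50*31+51)%997=604 h(71,4)=(71*31+4)%997=211 h(6,34)=(6*31+34)%997=220 -> [604, 211, 220]
  L2: h(604,211)=(604*31+211)%997=989 h(220,220)=(220*31+220)%997=61 -> [989, 61]
  L3: h(989,61)=(989*31+61)%997=810 -> [810]
  root=810

Answer: 50 604 59 989 911 810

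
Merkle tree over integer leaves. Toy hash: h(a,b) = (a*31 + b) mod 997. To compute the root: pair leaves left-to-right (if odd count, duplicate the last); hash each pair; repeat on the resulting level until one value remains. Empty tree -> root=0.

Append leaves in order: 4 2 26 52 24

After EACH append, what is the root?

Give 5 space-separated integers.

Answer: 4 126 750 776 776

Derivation:
After append 4 (leaves=[4]):
  L0: [4]
  root=4
After append 2 (leaves=[4, 2]):
  L0: [4, 2]
  L1: h(4,2)=(4*31+2)%997=126 -> [126]
  root=126
After append 26 (leaves=[4, 2, 26]):
  L0: [4, 2, 26]
  L1: h(4,2)=(4*31+2)%997=126 h(26,26)=(26*31+26)%997=832 -> [126, 832]
  L2: h(126,832)=(126*31+832)%997=750 -> [750]
  root=750
After append 52 (leaves=[4, 2, 26, 52]):
  L0: [4, 2, 26, 52]
  L1: h(4,2)=(4*31+2)%997=126 h(26,52)=(26*31+52)%997=858 -> [126, 858]
  L2: h(126,858)=(126*31+858)%997=776 -> [776]
  root=776
After append 24 (leaves=[4, 2, 26, 52, 24]):
  L0: [4, 2, 26, 52, 24]
  L1: h(4,2)=(4*31+2)%997=126 h(26,52)=(26*31+52)%997=858 h(24,24)=(24*31+24)%997=768 -> [126, 858, 768]
  L2: h(126,858)=(126*31+858)%997=776 h(768,768)=(768*31+768)%997=648 -> [776, 648]
  L3: h(776,648)=(776*31+648)%997=776 -> [776]
  root=776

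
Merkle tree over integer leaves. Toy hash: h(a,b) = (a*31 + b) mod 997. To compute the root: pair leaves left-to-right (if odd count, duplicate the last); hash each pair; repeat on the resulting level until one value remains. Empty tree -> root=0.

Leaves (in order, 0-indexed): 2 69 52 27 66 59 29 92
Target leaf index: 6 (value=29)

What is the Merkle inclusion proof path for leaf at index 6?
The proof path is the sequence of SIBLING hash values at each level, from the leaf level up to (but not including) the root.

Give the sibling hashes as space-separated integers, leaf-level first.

L0 (leaves): [2, 69, 52, 27, 66, 59, 29, 92], target index=6
L1: h(2,69)=(2*31+69)%997=131 [pair 0] h(52,27)=(52*31+27)%997=642 [pair 1] h(66,59)=(66*31+59)%997=111 [pair 2] h(29,92)=(29*31+92)%997=991 [pair 3] -> [131, 642, 111, 991]
  Sibling for proof at L0: 92
L2: h(131,642)=(131*31+642)%997=715 [pair 0] h(111,991)=(111*31+991)%997=444 [pair 1] -> [715, 444]
  Sibling for proof at L1: 111
L3: h(715,444)=(715*31+444)%997=675 [pair 0] -> [675]
  Sibling for proof at L2: 715
Root: 675
Proof path (sibling hashes from leaf to root): [92, 111, 715]

Answer: 92 111 715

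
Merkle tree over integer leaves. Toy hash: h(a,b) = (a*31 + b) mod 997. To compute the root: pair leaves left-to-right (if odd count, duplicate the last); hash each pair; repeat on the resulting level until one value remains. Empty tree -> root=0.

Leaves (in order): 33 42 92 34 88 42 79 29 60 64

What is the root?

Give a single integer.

L0: [33, 42, 92, 34, 88, 42, 79, 29, 60, 64]
L1: h(33,42)=(33*31+42)%997=68 h(92,34)=(92*31+34)%997=892 h(88,42)=(88*31+42)%997=776 h(79,29)=(79*31+29)%997=484 h(60,64)=(60*31+64)%997=927 -> [68, 892, 776, 484, 927]
L2: h(68,892)=(68*31+892)%997=9 h(776,484)=(776*31+484)%997=612 h(927,927)=(927*31+927)%997=751 -> [9, 612, 751]
L3: h(9,612)=(9*31+612)%997=891 h(751,751)=(751*31+751)%997=104 -> [891, 104]
L4: h(891,104)=(891*31+104)%997=806 -> [806]

Answer: 806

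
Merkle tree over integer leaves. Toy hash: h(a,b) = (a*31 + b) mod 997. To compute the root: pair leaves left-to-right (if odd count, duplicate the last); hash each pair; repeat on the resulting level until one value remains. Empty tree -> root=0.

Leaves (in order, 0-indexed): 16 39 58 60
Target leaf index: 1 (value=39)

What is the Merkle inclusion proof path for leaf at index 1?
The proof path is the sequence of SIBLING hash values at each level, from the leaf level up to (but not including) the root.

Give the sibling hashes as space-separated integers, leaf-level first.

Answer: 16 861

Derivation:
L0 (leaves): [16, 39, 58, 60], target index=1
L1: h(16,39)=(16*31+39)%997=535 [pair 0] h(58,60)=(58*31+60)%997=861 [pair 1] -> [535, 861]
  Sibling for proof at L0: 16
L2: h(535,861)=(535*31+861)%997=497 [pair 0] -> [497]
  Sibling for proof at L1: 861
Root: 497
Proof path (sibling hashes from leaf to root): [16, 861]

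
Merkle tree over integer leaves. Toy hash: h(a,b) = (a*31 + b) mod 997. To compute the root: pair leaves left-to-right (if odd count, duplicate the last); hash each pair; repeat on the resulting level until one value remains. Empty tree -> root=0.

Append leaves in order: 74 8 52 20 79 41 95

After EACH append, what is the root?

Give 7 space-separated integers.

Answer: 74 308 245 213 760 541 94

Derivation:
After append 74 (leaves=[74]):
  L0: [74]
  root=74
After append 8 (leaves=[74, 8]):
  L0: [74, 8]
  L1: h(74,8)=(74*31+8)%997=308 -> [308]
  root=308
After append 52 (leaves=[74, 8, 52]):
  L0: [74, 8, 52]
  L1: h(74,8)=(74*31+8)%997=308 h(52,52)=(52*31+52)%997=667 -> [308, 667]
  L2: h(308,667)=(308*31+667)%997=245 -> [245]
  root=245
After append 20 (leaves=[74, 8, 52, 20]):
  L0: [74, 8, 52, 20]
  L1: h(74,8)=(74*31+8)%997=308 h(52,20)=(52*31+20)%997=635 -> [308, 635]
  L2: h(308,635)=(308*31+635)%997=213 -> [213]
  root=213
After append 79 (leaves=[74, 8, 52, 20, 79]):
  L0: [74, 8, 52, 20, 79]
  L1: h(74,8)=(74*31+8)%997=308 h(52,20)=(52*31+20)%997=635 h(79,79)=(79*31+79)%997=534 -> [308, 635, 534]
  L2: h(308,635)=(308*31+635)%997=213 h(534,534)=(534*31+534)%997=139 -> [213, 139]
  L3: h(213,139)=(213*31+139)%997=760 -> [760]
  root=760
After append 41 (leaves=[74, 8, 52, 20, 79, 41]):
  L0: [74, 8, 52, 20, 79, 41]
  L1: h(74,8)=(74*31+8)%997=308 h(52,20)=(52*31+20)%997=635 h(79,41)=(79*31+41)%997=496 -> [308, 635, 496]
  L2: h(308,635)=(308*31+635)%997=213 h(496,496)=(496*31+496)%997=917 -> [213, 917]
  L3: h(213,917)=(213*31+917)%997=541 -> [541]
  root=541
After append 95 (leaves=[74, 8, 52, 20, 79, 41, 95]):
  L0: [74, 8, 52, 20, 79, 41, 95]
  L1: h(74,8)=(74*31+8)%997=308 h(52,20)=(52*31+20)%997=635 h(79,41)=(79*31+41)%997=496 h(95,95)=(95*31+95)%997=49 -> [308, 635, 496, 49]
  L2: h(308,635)=(308*31+635)%997=213 h(496,49)=(496*31+49)%997=470 -> [213, 470]
  L3: h(213,470)=(213*31+470)%997=94 -> [94]
  root=94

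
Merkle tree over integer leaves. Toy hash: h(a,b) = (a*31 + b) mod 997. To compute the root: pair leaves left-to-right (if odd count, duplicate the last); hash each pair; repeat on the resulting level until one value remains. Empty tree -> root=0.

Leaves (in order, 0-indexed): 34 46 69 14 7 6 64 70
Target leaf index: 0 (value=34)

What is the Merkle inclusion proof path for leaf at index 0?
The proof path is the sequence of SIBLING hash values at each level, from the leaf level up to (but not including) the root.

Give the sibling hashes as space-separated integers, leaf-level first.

L0 (leaves): [34, 46, 69, 14, 7, 6, 64, 70], target index=0
L1: h(34,46)=(34*31+46)%997=103 [pair 0] h(69,14)=(69*31+14)%997=159 [pair 1] h(7,6)=(7*31+6)%997=223 [pair 2] h(64,70)=(64*31+70)%997=60 [pair 3] -> [103, 159, 223, 60]
  Sibling for proof at L0: 46
L2: h(103,159)=(103*31+159)%997=361 [pair 0] h(223,60)=(223*31+60)%997=991 [pair 1] -> [361, 991]
  Sibling for proof at L1: 159
L3: h(361,991)=(361*31+991)%997=218 [pair 0] -> [218]
  Sibling for proof at L2: 991
Root: 218
Proof path (sibling hashes from leaf to root): [46, 159, 991]

Answer: 46 159 991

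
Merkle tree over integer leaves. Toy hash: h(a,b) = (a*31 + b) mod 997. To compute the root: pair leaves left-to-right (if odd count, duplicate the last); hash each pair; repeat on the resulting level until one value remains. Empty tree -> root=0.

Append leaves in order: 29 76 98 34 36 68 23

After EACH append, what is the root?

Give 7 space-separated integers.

After append 29 (leaves=[29]):
  L0: [29]
  root=29
After append 76 (leaves=[29, 76]):
  L0: [29, 76]
  L1: h(29,76)=(29*31+76)%997=975 -> [975]
  root=975
After append 98 (leaves=[29, 76, 98]):
  L0: [29, 76, 98]
  L1: h(29,76)=(29*31+76)%997=975 h(98,98)=(98*31+98)%997=145 -> [975, 145]
  L2: h(975,145)=(975*31+145)%997=460 -> [460]
  root=460
After append 34 (leaves=[29, 76, 98, 34]):
  L0: [29, 76, 98, 34]
  L1: h(29,76)=(29*31+76)%997=975 h(98,34)=(98*31+34)%997=81 -> [975, 81]
  L2: h(975,81)=(975*31+81)%997=396 -> [396]
  root=396
After append 36 (leaves=[29, 76, 98, 34, 36]):
  L0: [29, 76, 98, 34, 36]
  L1: h(29,76)=(29*31+76)%997=975 h(98,34)=(98*31+34)%997=81 h(36,36)=(36*31+36)%997=155 -> [975, 81, 155]
  L2: h(975,81)=(975*31+81)%997=396 h(155,155)=(155*31+155)%997=972 -> [396, 972]
  L3: h(396,972)=(396*31+972)%997=287 -> [287]
  root=287
After append 68 (leaves=[29, 76, 98, 34, 36, 68]):
  L0: [29, 76, 98, 34, 36, 68]
  L1: h(29,76)=(29*31+76)%997=975 h(98,34)=(98*31+34)%997=81 h(36,68)=(36*31+68)%997=187 -> [975, 81, 187]
  L2: h(975,81)=(975*31+81)%997=396 h(187,187)=(187*31+187)%997=2 -> [396, 2]
  L3: h(396,2)=(396*31+2)%997=314 -> [314]
  root=314
After append 23 (leaves=[29, 76, 98, 34, 36, 68, 23]):
  L0: [29, 76, 98, 34, 36, 68, 23]
  L1: h(29,76)=(29*31+76)%997=975 h(98,34)=(98*31+34)%997=81 h(36,68)=(36*31+68)%997=187 h(23,23)=(23*31+23)%997=736 -> [975, 81, 187, 736]
  L2: h(975,81)=(975*31+81)%997=396 h(187,736)=(187*31+736)%997=551 -> [396, 551]
  L3: h(396,551)=(396*31+551)%997=863 -> [863]
  root=863

Answer: 29 975 460 396 287 314 863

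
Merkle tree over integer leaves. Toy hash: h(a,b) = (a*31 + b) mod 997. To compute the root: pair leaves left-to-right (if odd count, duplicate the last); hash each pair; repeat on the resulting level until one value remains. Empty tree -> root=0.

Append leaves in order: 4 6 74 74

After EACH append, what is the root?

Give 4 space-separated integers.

Answer: 4 130 416 416

Derivation:
After append 4 (leaves=[4]):
  L0: [4]
  root=4
After append 6 (leaves=[4, 6]):
  L0: [4, 6]
  L1: h(4,6)=(4*31+6)%997=130 -> [130]
  root=130
After append 74 (leaves=[4, 6, 74]):
  L0: [4, 6, 74]
  L1: h(4,6)=(4*31+6)%997=130 h(74,74)=(74*31+74)%997=374 -> [130, 374]
  L2: h(130,374)=(130*31+374)%997=416 -> [416]
  root=416
After append 74 (leaves=[4, 6, 74, 74]):
  L0: [4, 6, 74, 74]
  L1: h(4,6)=(4*31+6)%997=130 h(74,74)=(74*31+74)%997=374 -> [130, 374]
  L2: h(130,374)=(130*31+374)%997=416 -> [416]
  root=416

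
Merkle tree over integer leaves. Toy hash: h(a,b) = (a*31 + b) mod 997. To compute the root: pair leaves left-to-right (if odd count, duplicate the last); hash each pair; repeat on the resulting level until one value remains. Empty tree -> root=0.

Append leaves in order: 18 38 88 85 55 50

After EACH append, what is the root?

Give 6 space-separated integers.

Answer: 18 596 355 352 433 273

Derivation:
After append 18 (leaves=[18]):
  L0: [18]
  root=18
After append 38 (leaves=[18, 38]):
  L0: [18, 38]
  L1: h(18,38)=(18*31+38)%997=596 -> [596]
  root=596
After append 88 (leaves=[18, 38, 88]):
  L0: [18, 38, 88]
  L1: h(18,38)=(18*31+38)%997=596 h(88,88)=(88*31+88)%997=822 -> [596, 822]
  L2: h(596,822)=(596*31+822)%997=355 -> [355]
  root=355
After append 85 (leaves=[18, 38, 88, 85]):
  L0: [18, 38, 88, 85]
  L1: h(18,38)=(18*31+38)%997=596 h(88,85)=(88*31+85)%997=819 -> [596, 819]
  L2: h(596,819)=(596*31+819)%997=352 -> [352]
  root=352
After append 55 (leaves=[18, 38, 88, 85, 55]):
  L0: [18, 38, 88, 85, 55]
  L1: h(18,38)=(18*31+38)%997=596 h(88,85)=(88*31+85)%997=819 h(55,55)=(55*31+55)%997=763 -> [596, 819, 763]
  L2: h(596,819)=(596*31+819)%997=352 h(763,763)=(763*31+763)%997=488 -> [352, 488]
  L3: h(352,488)=(352*31+488)%997=433 -> [433]
  root=433
After append 50 (leaves=[18, 38, 88, 85, 55, 50]):
  L0: [18, 38, 88, 85, 55, 50]
  L1: h(18,38)=(18*31+38)%997=596 h(88,85)=(88*31+85)%997=819 h(55,50)=(55*31+50)%997=758 -> [596, 819, 758]
  L2: h(596,819)=(596*31+819)%997=352 h(758,758)=(758*31+758)%997=328 -> [352, 328]
  L3: h(352,328)=(352*31+328)%997=273 -> [273]
  root=273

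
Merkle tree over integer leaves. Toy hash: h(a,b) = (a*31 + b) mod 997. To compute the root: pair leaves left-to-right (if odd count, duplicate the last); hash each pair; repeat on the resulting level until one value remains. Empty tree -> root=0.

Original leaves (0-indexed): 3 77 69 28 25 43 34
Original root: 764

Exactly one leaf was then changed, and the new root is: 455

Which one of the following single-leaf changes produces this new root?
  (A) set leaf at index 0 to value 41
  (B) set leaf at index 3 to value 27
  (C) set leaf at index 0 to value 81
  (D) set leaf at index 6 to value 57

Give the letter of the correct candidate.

Answer: C

Derivation:
Original leaves: [3, 77, 69, 28, 25, 43, 34]
Target new root: 455
Try each candidate change and compute the resulting root:
Candidate A: set leaf[0] = 41 -> leaves = [41, 77, 69, 28, 25, 43, 34]
  L0: [41, 77, 69, 28, 25, 43, 34]
  L1: h(41,77)=(41*31+77)%997=351 h(69,28)=(69*31+28)%997=173 h(25,43)=(25*31+43)%997=818 h(34,34)=(34*31+34)%997=91 -> [351, 173, 818, 91]
  L2: h(351,173)=(351*31+173)%997=87 h(818,91)=(818*31+91)%997=524 -> [87, 524]
  L3: h(87,524)=(87*31+524)%997=230 -> [230]
  root = 230 != target 455
Candidate B: set leaf[3] = 27 -> leaves = [3, 77, 69, 27, 25, 43, 34]
  L0: [3, 77, 69, 27, 25, 43, 34]
  L1: h(3,77)=(3*31+77)%997=170 h(69,27)=(69*31+27)%997=172 h(25,43)=(25*31+43)%997=818 h(34,34)=(34*31+34)%997=91 -> [170, 172, 818, 91]
  L2: h(170,172)=(170*31+172)%997=457 h(818,91)=(818*31+91)%997=524 -> [457, 524]
  L3: h(457,524)=(457*31+524)%997=733 -> [733]
  root = 733 != target 455
Candidate C: set leaf[0] = 81 -> leaves = [81, 77, 69, 28, 25, 43, 34]
  L0: [81, 77, 69, 28, 25, 43, 34]
  L1: h(81,77)=(81*31+77)%997=594 h(69,28)=(69*31+28)%997=173 h(25,43)=(25*31+43)%997=818 h(34,34)=(34*31+34)%997=91 -> [594, 173, 818, 91]
  L2: h(594,173)=(594*31+173)%997=641 h(818,91)=(818*31+91)%997=524 -> [641, 524]
  L3: h(641,524)=(641*31+524)%997=455 -> [455]
  root = 455 == target 455  ** MATCH **
Candidate D: set leaf[6] = 57 -> leaves = [3, 77, 69, 28, 25, 43, 57]
  L0: [3, 77, 69, 28, 25, 43, 57]
  L1: h(3,77)=(3*31+77)%997=170 h(69,28)=(69*31+28)%997=173 h(25,43)=(25*31+43)%997=818 h(57,57)=(57*31+57)%997=827 -> [170, 173, 818, 827]
  L2: h(170,173)=(170*31+173)%997=458 h(818,827)=(818*31+827)%997=263 -> [458, 263]
  L3: h(458,263)=(458*31+263)%997=503 -> [503]
  root = 503 != target 455
Candidate C produces the target root.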